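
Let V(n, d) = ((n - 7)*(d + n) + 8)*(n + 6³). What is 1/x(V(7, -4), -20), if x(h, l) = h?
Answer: 1/1784 ≈ 0.00056054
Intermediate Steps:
V(n, d) = (8 + (-7 + n)*(d + n))*(216 + n) (V(n, d) = ((-7 + n)*(d + n) + 8)*(n + 216) = (8 + (-7 + n)*(d + n))*(216 + n))
1/x(V(7, -4), -20) = 1/(1728 + 7³ - 1512*(-4) - 1504*7 + 209*7² - 4*7² + 209*(-4)*7) = 1/(1728 + 343 + 6048 - 10528 + 209*49 - 4*49 - 5852) = 1/(1728 + 343 + 6048 - 10528 + 10241 - 196 - 5852) = 1/1784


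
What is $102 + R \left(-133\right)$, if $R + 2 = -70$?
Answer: $9678$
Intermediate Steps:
$R = -72$ ($R = -2 - 70 = -72$)
$102 + R \left(-133\right) = 102 - -9576 = 102 + 9576 = 9678$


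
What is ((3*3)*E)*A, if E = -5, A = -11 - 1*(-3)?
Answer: 360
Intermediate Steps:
A = -8 (A = -11 + 3 = -8)
((3*3)*E)*A = ((3*3)*(-5))*(-8) = (9*(-5))*(-8) = -45*(-8) = 360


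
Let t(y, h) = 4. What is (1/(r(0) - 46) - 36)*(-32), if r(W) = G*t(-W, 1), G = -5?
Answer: 38032/33 ≈ 1152.5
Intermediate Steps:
r(W) = -20 (r(W) = -5*4 = -20)
(1/(r(0) - 46) - 36)*(-32) = (1/(-20 - 46) - 36)*(-32) = (1/(-66) - 36)*(-32) = (-1/66 - 36)*(-32) = -2377/66*(-32) = 38032/33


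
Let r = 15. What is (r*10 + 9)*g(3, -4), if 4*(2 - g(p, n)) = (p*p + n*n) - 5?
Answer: -477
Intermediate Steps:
g(p, n) = 13/4 - n²/4 - p²/4 (g(p, n) = 2 - ((p*p + n*n) - 5)/4 = 2 - ((p² + n²) - 5)/4 = 2 - ((n² + p²) - 5)/4 = 2 - (-5 + n² + p²)/4 = 2 + (5/4 - n²/4 - p²/4) = 13/4 - n²/4 - p²/4)
(r*10 + 9)*g(3, -4) = (15*10 + 9)*(13/4 - ¼*(-4)² - ¼*3²) = (150 + 9)*(13/4 - ¼*16 - ¼*9) = 159*(13/4 - 4 - 9/4) = 159*(-3) = -477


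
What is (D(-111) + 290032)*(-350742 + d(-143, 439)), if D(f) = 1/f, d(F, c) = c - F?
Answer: -3757631272720/37 ≈ -1.0156e+11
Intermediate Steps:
(D(-111) + 290032)*(-350742 + d(-143, 439)) = (1/(-111) + 290032)*(-350742 + (439 - 1*(-143))) = (-1/111 + 290032)*(-350742 + (439 + 143)) = 32193551*(-350742 + 582)/111 = (32193551/111)*(-350160) = -3757631272720/37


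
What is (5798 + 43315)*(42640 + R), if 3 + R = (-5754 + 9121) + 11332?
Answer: 2815942968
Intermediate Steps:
R = 14696 (R = -3 + ((-5754 + 9121) + 11332) = -3 + (3367 + 11332) = -3 + 14699 = 14696)
(5798 + 43315)*(42640 + R) = (5798 + 43315)*(42640 + 14696) = 49113*57336 = 2815942968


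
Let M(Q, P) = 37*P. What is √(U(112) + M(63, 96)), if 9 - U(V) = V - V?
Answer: √3561 ≈ 59.674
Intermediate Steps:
U(V) = 9 (U(V) = 9 - (V - V) = 9 - 1*0 = 9 + 0 = 9)
√(U(112) + M(63, 96)) = √(9 + 37*96) = √(9 + 3552) = √3561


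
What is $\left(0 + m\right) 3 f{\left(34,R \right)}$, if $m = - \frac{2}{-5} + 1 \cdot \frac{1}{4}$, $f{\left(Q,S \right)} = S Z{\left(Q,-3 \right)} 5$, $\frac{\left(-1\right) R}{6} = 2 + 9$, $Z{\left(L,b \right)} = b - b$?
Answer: $0$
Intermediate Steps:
$Z{\left(L,b \right)} = 0$
$R = -66$ ($R = - 6 \left(2 + 9\right) = \left(-6\right) 11 = -66$)
$f{\left(Q,S \right)} = 0$ ($f{\left(Q,S \right)} = S 0 \cdot 5 = 0 \cdot 5 = 0$)
$m = \frac{13}{20}$ ($m = \left(-2\right) \left(- \frac{1}{5}\right) + 1 \cdot \frac{1}{4} = \frac{2}{5} + \frac{1}{4} = \frac{13}{20} \approx 0.65$)
$\left(0 + m\right) 3 f{\left(34,R \right)} = \left(0 + \frac{13}{20}\right) 3 \cdot 0 = \frac{13}{20} \cdot 3 \cdot 0 = \frac{39}{20} \cdot 0 = 0$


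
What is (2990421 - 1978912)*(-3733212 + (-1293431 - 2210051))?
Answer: -7319981111246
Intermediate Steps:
(2990421 - 1978912)*(-3733212 + (-1293431 - 2210051)) = 1011509*(-3733212 - 3503482) = 1011509*(-7236694) = -7319981111246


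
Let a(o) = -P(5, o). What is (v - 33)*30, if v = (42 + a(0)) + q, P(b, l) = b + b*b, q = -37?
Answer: -1740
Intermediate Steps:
P(b, l) = b + b²
a(o) = -30 (a(o) = -5*(1 + 5) = -5*6 = -1*30 = -30)
v = -25 (v = (42 - 30) - 37 = 12 - 37 = -25)
(v - 33)*30 = (-25 - 33)*30 = -58*30 = -1740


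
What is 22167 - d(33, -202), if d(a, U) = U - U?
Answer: 22167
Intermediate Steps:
d(a, U) = 0
22167 - d(33, -202) = 22167 - 1*0 = 22167 + 0 = 22167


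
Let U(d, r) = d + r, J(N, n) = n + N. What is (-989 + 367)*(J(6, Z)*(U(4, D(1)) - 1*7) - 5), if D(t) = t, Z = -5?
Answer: 4354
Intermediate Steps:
J(N, n) = N + n
(-989 + 367)*(J(6, Z)*(U(4, D(1)) - 1*7) - 5) = (-989 + 367)*((6 - 5)*((4 + 1) - 1*7) - 5) = -622*(1*(5 - 7) - 5) = -622*(1*(-2) - 5) = -622*(-2 - 5) = -622*(-7) = 4354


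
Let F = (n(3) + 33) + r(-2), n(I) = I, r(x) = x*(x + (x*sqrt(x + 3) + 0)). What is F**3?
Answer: 85184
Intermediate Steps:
r(x) = x*(x + x*sqrt(3 + x)) (r(x) = x*(x + (x*sqrt(3 + x) + 0)) = x*(x + x*sqrt(3 + x)))
F = 44 (F = (3 + 33) + (-2)**2*(1 + sqrt(3 - 2)) = 36 + 4*(1 + sqrt(1)) = 36 + 4*(1 + 1) = 36 + 4*2 = 36 + 8 = 44)
F**3 = 44**3 = 85184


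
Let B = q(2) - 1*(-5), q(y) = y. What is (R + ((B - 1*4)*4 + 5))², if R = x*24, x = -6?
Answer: 16129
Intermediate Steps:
R = -144 (R = -6*24 = -144)
B = 7 (B = 2 - 1*(-5) = 2 + 5 = 7)
(R + ((B - 1*4)*4 + 5))² = (-144 + ((7 - 1*4)*4 + 5))² = (-144 + ((7 - 4)*4 + 5))² = (-144 + (3*4 + 5))² = (-144 + (12 + 5))² = (-144 + 17)² = (-127)² = 16129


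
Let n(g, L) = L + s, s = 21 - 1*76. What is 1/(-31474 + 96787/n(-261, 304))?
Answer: -249/7740239 ≈ -3.2170e-5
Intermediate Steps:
s = -55 (s = 21 - 76 = -55)
n(g, L) = -55 + L (n(g, L) = L - 55 = -55 + L)
1/(-31474 + 96787/n(-261, 304)) = 1/(-31474 + 96787/(-55 + 304)) = 1/(-31474 + 96787/249) = 1/(-7740239/249) = -249/7740239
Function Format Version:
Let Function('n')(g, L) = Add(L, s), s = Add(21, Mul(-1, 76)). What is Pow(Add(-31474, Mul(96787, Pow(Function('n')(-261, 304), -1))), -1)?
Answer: Rational(-249, 7740239) ≈ -3.2170e-5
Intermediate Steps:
s = -55 (s = Add(21, -76) = -55)
Function('n')(g, L) = Add(-55, L) (Function('n')(g, L) = Add(L, -55) = Add(-55, L))
Pow(Add(-31474, Mul(96787, Pow(Function('n')(-261, 304), -1))), -1) = Pow(Add(-31474, Mul(96787, Pow(Add(-55, 304), -1))), -1) = Pow(Add(-31474, Mul(96787, Pow(249, -1))), -1) = Pow(Add(-31474, Mul(96787, Rational(1, 249))), -1) = Pow(Add(-31474, Rational(96787, 249)), -1) = Pow(Rational(-7740239, 249), -1) = Rational(-249, 7740239)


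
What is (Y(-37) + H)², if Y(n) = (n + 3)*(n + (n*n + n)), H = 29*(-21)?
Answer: 1992640321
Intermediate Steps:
H = -609
Y(n) = (3 + n)*(n² + 2*n) (Y(n) = (3 + n)*(n + (n² + n)) = (3 + n)*(n + (n + n²)) = (3 + n)*(n² + 2*n))
(Y(-37) + H)² = (-37*(6 + (-37)² + 5*(-37)) - 609)² = (-37*(6 + 1369 - 185) - 609)² = (-37*1190 - 609)² = (-44030 - 609)² = (-44639)² = 1992640321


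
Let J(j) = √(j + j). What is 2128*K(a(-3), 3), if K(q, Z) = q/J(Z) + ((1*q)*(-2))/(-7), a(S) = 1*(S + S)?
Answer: -3648 - 2128*√6 ≈ -8860.5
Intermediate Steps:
J(j) = √2*√j (J(j) = √(2*j) = √2*√j)
a(S) = 2*S (a(S) = 1*(2*S) = 2*S)
K(q, Z) = 2*q/7 + q*√2/(2*√Z) (K(q, Z) = q/((√2*√Z)) + ((1*q)*(-2))/(-7) = q*(√2/(2*√Z)) + (q*(-2))*(-⅐) = q*√2/(2*√Z) - 2*q*(-⅐) = q*√2/(2*√Z) + 2*q/7 = 2*q/7 + q*√2/(2*√Z))
2128*K(a(-3), 3) = 2128*(2*(2*(-3))/7 + (2*(-3))*√2/(2*√3)) = 2128*((2/7)*(-6) + (½)*(-6)*√2*(√3/3)) = 2128*(-12/7 - √6) = -3648 - 2128*√6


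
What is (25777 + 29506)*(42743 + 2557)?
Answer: 2504319900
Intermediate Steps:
(25777 + 29506)*(42743 + 2557) = 55283*45300 = 2504319900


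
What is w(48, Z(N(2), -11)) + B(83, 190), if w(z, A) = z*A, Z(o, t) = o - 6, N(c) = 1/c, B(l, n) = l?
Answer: -181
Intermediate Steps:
Z(o, t) = -6 + o
w(z, A) = A*z
w(48, Z(N(2), -11)) + B(83, 190) = (-6 + 1/2)*48 + 83 = (-6 + ½)*48 + 83 = -11/2*48 + 83 = -264 + 83 = -181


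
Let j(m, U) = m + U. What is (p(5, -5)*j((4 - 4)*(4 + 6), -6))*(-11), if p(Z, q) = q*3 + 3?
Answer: -792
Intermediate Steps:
p(Z, q) = 3 + 3*q (p(Z, q) = 3*q + 3 = 3 + 3*q)
j(m, U) = U + m
(p(5, -5)*j((4 - 4)*(4 + 6), -6))*(-11) = ((3 + 3*(-5))*(-6 + (4 - 4)*(4 + 6)))*(-11) = ((3 - 15)*(-6 + 0*10))*(-11) = -12*(-6 + 0)*(-11) = -12*(-6)*(-11) = 72*(-11) = -792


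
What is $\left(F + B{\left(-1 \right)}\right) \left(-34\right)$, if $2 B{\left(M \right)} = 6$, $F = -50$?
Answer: $1598$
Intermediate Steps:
$B{\left(M \right)} = 3$ ($B{\left(M \right)} = \frac{1}{2} \cdot 6 = 3$)
$\left(F + B{\left(-1 \right)}\right) \left(-34\right) = \left(-50 + 3\right) \left(-34\right) = \left(-47\right) \left(-34\right) = 1598$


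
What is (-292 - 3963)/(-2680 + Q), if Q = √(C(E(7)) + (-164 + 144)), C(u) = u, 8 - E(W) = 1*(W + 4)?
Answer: 11403400/7182423 + 4255*I*√23/7182423 ≈ 1.5877 + 0.0028411*I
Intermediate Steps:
E(W) = 4 - W (E(W) = 8 - (W + 4) = 8 - (4 + W) = 8 + (-4 - W) = 4 - W)
Q = I*√23 (Q = √((4 - 1*7) + (-164 + 144)) = √((4 - 7) - 20) = √(-3 - 20) = √(-23) = I*√23 ≈ 4.7958*I)
(-292 - 3963)/(-2680 + Q) = (-292 - 3963)/(-2680 + I*√23) = -4255/(-2680 + I*√23)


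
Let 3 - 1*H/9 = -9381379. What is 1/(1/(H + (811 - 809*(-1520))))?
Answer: 85662929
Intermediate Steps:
H = 84432438 (H = 27 - 9*(-9381379) = 27 + 84432411 = 84432438)
1/(1/(H + (811 - 809*(-1520)))) = 1/(1/(84432438 + (811 - 809*(-1520)))) = 1/(1/(84432438 + (811 + 1229680))) = 1/(1/(84432438 + 1230491)) = 1/(1/85662929) = 85662929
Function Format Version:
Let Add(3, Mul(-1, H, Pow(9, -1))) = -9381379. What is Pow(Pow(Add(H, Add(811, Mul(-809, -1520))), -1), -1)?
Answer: 85662929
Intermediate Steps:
H = 84432438 (H = Add(27, Mul(-9, -9381379)) = Add(27, 84432411) = 84432438)
Pow(Pow(Add(H, Add(811, Mul(-809, -1520))), -1), -1) = Pow(Pow(Add(84432438, Add(811, Mul(-809, -1520))), -1), -1) = Pow(Pow(Add(84432438, Add(811, 1229680)), -1), -1) = Pow(Pow(Add(84432438, 1230491), -1), -1) = Pow(Pow(85662929, -1), -1) = Pow(Rational(1, 85662929), -1) = 85662929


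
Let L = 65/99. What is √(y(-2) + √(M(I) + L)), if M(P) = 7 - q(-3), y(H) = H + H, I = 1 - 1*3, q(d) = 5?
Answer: √(-4356 + 33*√2893)/33 ≈ 1.5395*I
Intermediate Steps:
I = -2 (I = 1 - 3 = -2)
y(H) = 2*H
M(P) = 2 (M(P) = 7 - 1*5 = 7 - 5 = 2)
L = 65/99 (L = 65*(1/99) = 65/99 ≈ 0.65657)
√(y(-2) + √(M(I) + L)) = √(2*(-2) + √(2 + 65/99)) = √(-4 + √(263/99)) = √(-4 + √2893/33)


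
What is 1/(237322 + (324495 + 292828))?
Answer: 1/854645 ≈ 1.1701e-6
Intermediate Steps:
1/(237322 + (324495 + 292828)) = 1/(237322 + 617323) = 1/854645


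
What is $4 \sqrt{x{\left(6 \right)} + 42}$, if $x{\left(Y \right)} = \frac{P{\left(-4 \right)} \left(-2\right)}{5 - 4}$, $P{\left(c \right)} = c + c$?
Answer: $4 \sqrt{58} \approx 30.463$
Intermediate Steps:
$P{\left(c \right)} = 2 c$
$x{\left(Y \right)} = 16$ ($x{\left(Y \right)} = \frac{2 \left(-4\right) \left(-2\right)}{5 - 4} = \frac{\left(-8\right) \left(-2\right)}{1} = 16 \cdot 1 = 16$)
$4 \sqrt{x{\left(6 \right)} + 42} = 4 \sqrt{16 + 42} = 4 \sqrt{58}$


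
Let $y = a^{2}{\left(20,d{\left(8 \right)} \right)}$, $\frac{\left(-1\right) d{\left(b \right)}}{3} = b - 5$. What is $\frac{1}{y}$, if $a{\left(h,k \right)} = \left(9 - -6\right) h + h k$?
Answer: $\frac{1}{14400} \approx 6.9444 \cdot 10^{-5}$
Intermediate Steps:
$d{\left(b \right)} = 15 - 3 b$ ($d{\left(b \right)} = - 3 \left(b - 5\right) = - 3 \left(-5 + b\right) = 15 - 3 b$)
$a{\left(h,k \right)} = 15 h + h k$ ($a{\left(h,k \right)} = \left(9 + 6\right) h + h k = 15 h + h k$)
$y = 14400$ ($y = \left(20 \left(15 + \left(15 - 24\right)\right)\right)^{2} = \left(20 \left(15 - 9\right)\right)^{2} = \left(20 \cdot 6\right)^{2} = 120^{2} = 14400$)
$\frac{1}{y} = \frac{1}{14400}$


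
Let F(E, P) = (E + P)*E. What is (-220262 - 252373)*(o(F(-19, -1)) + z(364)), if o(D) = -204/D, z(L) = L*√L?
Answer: 4820877/19 - 344078280*√91 ≈ -3.2820e+9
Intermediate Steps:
F(E, P) = E*(E + P)
z(L) = L^(3/2)
(-220262 - 252373)*(o(F(-19, -1)) + z(364)) = (-220262 - 252373)*(-204*(-1/(19*(-19 - 1))) + 364^(3/2)) = -472635*(-204/((-19*(-20))) + 728*√91) = -472635*(-204/380 + 728*√91) = -472635*(-204*1/380 + 728*√91) = -472635*(-51/95 + 728*√91) = 4820877/19 - 344078280*√91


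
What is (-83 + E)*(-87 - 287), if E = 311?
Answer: -85272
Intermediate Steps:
(-83 + E)*(-87 - 287) = (-83 + 311)*(-87 - 287) = 228*(-374) = -85272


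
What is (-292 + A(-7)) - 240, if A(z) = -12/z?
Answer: -3712/7 ≈ -530.29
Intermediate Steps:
(-292 + A(-7)) - 240 = (-292 - 12/(-7)) - 240 = (-292 - 12*(-⅐)) - 240 = (-292 + 12/7) - 240 = -2032/7 - 240 = -3712/7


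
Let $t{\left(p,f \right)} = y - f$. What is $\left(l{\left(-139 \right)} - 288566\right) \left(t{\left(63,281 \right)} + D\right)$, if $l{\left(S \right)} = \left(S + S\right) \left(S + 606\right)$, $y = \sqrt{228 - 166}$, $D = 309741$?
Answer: $-129475588320 - 418392 \sqrt{62} \approx -1.2948 \cdot 10^{11}$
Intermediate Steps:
$y = \sqrt{62} \approx 7.874$
$l{\left(S \right)} = 2 S \left(606 + S\right)$
$t{\left(p,f \right)} = \sqrt{62} - f$
$\left(l{\left(-139 \right)} - 288566\right) \left(t{\left(63,281 \right)} + D\right) = \left(2 \left(-139\right) \left(606 - 139\right) - 288566\right) \left(\left(\sqrt{62} - 281\right) + 309741\right) = \left(2 \left(-139\right) 467 - 288566\right) \left(\left(\sqrt{62} - 281\right) + 309741\right) = \left(-129826 - 288566\right) \left(\left(-281 + \sqrt{62}\right) + 309741\right) = - 418392 \left(309460 + \sqrt{62}\right) = -129475588320 - 418392 \sqrt{62}$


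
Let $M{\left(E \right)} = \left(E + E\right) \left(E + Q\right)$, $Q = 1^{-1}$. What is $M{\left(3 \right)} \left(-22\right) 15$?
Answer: $-7920$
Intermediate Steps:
$Q = 1$
$M{\left(E \right)} = 2 E \left(1 + E\right)$ ($M{\left(E \right)} = \left(E + E\right) \left(E + 1\right) = 2 E \left(1 + E\right)$)
$M{\left(3 \right)} \left(-22\right) 15 = 2 \cdot 3 \left(1 + 3\right) \left(-22\right) 15 = 2 \cdot 3 \cdot 4 \left(-22\right) 15 = 24 \left(-22\right) 15 = \left(-528\right) 15 = -7920$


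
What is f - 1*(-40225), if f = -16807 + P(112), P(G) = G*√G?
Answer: 23418 + 448*√7 ≈ 24603.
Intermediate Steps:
P(G) = G^(3/2)
f = -16807 + 448*√7 (f = -16807 + 112^(3/2) = -16807 + 448*√7 ≈ -15622.)
f - 1*(-40225) = (-16807 + 448*√7) - 1*(-40225) = (-16807 + 448*√7) + 40225 = 23418 + 448*√7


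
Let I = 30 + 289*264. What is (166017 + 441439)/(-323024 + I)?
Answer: -303728/123349 ≈ -2.4623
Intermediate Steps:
I = 76326 (I = 30 + 76296 = 76326)
(166017 + 441439)/(-323024 + I) = (166017 + 441439)/(-323024 + 76326) = 607456/(-246698) = 607456*(-1/246698) = -303728/123349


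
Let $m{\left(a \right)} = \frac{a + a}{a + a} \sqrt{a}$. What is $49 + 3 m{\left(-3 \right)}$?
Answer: $49 + 3 i \sqrt{3} \approx 49.0 + 5.1962 i$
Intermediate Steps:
$m{\left(a \right)} = \sqrt{a}$ ($m{\left(a \right)} = \frac{2 a}{2 a} \sqrt{a} = 2 a \frac{1}{2 a} \sqrt{a} = 1 \sqrt{a} = \sqrt{a}$)
$49 + 3 m{\left(-3 \right)} = 49 + 3 \sqrt{-3} = 49 + 3 i \sqrt{3}$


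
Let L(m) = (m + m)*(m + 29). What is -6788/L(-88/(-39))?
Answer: -2581137/53636 ≈ -48.123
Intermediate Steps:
L(m) = 2*m*(29 + m) (L(m) = (2*m)*(29 + m) = 2*m*(29 + m))
-6788/L(-88/(-39)) = -6788*39/(176*(29 - 88/(-39))) = -6788*39/(176*(29 - 88*(-1/39))) = -6788*39/(176*(29 + 88/39)) = -6788/(2*(88/39)*(1219/39)) = -6788/214544/1521 = -6788*1521/214544 = -2581137/53636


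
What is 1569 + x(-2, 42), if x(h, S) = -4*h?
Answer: 1577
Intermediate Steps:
1569 + x(-2, 42) = 1569 - 4*(-2) = 1569 + 8 = 1577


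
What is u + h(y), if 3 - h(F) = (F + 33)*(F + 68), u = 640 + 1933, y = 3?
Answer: 20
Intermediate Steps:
u = 2573
h(F) = 3 - (33 + F)*(68 + F) (h(F) = 3 - (F + 33)*(F + 68) = 3 - (33 + F)*(68 + F))
u + h(y) = 2573 + (-2241 - 1*3² - 101*3) = 2573 + (-2241 - 1*9 - 303) = 2573 + (-2241 - 9 - 303) = 2573 - 2553 = 20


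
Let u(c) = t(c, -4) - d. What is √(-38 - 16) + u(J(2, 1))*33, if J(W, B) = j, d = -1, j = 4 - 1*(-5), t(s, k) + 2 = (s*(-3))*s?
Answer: -8052 + 3*I*√6 ≈ -8052.0 + 7.3485*I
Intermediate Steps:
t(s, k) = -2 - 3*s² (t(s, k) = -2 + (s*(-3))*s = -2 + (-3*s)*s = -2 - 3*s²)
j = 9 (j = 4 + 5 = 9)
J(W, B) = 9
u(c) = -1 - 3*c² (u(c) = (-2 - 3*c²) - 1*(-1) = (-2 - 3*c²) + 1 = -1 - 3*c²)
√(-38 - 16) + u(J(2, 1))*33 = √(-38 - 16) + (-1 - 3*9²)*33 = √(-54) + (-1 - 3*81)*33 = 3*I*√6 + (-1 - 243)*33 = 3*I*√6 - 244*33 = 3*I*√6 - 8052 = -8052 + 3*I*√6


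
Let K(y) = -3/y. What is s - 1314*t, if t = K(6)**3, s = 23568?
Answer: 94929/4 ≈ 23732.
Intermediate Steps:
t = -1/8 (t = (-3/6)**3 = (-3*1/6)**3 = (-1/2)**3 = -1/8 ≈ -0.12500)
s - 1314*t = 23568 - 1314*(-1)/8 = 23568 - 1*(-657/4) = 23568 + 657/4 = 94929/4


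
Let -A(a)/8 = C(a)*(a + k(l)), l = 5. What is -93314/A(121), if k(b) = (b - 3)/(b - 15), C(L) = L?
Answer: 233285/292336 ≈ 0.79800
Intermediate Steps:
k(b) = (-3 + b)/(-15 + b)
A(a) = -8*a*(-⅕ + a) (A(a) = -8*a*(a + (-3 + 5)/(-15 + 5)) = -8*a*(a + 2/(-10)) = -8*a*(a - ⅒*2) = -8*a*(a - ⅕) = -8*a*(-⅕ + a))
-93314/A(121) = -93314*5/(968*(1 - 5*121)) = -93314*5/(968*(1 - 605)) = -93314/((8/5)*121*(-604)) = -93314/(-584672/5) = -93314*(-5/584672) = 233285/292336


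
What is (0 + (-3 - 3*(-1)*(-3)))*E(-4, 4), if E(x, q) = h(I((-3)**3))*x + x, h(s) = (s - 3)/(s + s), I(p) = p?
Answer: 224/3 ≈ 74.667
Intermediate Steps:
h(s) = (-3 + s)/(2*s) (h(s) = (-3 + s)/((2*s)) = (-3 + s)*(1/(2*s)) = (-3 + s)/(2*s))
E(x, q) = 14*x/9 (E(x, q) = ((-3 + (-3)**3)/(2*((-3)**3)))*x + x = ((1/2)*(-3 - 27)/(-27))*x + x = ((1/2)*(-1/27)*(-30))*x + x = 5*x/9 + x = 14*x/9)
(0 + (-3 - 3*(-1)*(-3)))*E(-4, 4) = (0 + (-3 - 3*(-1)*(-3)))*((14/9)*(-4)) = (0 + (-3 + 3*(-3)))*(-56/9) = (0 + (-3 - 9))*(-56/9) = (0 - 12)*(-56/9) = -12*(-56/9) = 224/3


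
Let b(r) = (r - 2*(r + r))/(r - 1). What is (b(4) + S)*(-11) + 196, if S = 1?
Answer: 229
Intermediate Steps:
b(r) = -3*r/(-1 + r) (b(r) = (r - 4*r)/(-1 + r) = (-3*r)/(-1 + r) = -3*r/(-1 + r))
(b(4) + S)*(-11) + 196 = (-3*4/(-1 + 4) + 1)*(-11) + 196 = (-3*4/3 + 1)*(-11) + 196 = (-3*4*⅓ + 1)*(-11) + 196 = (-4 + 1)*(-11) + 196 = -3*(-11) + 196 = 33 + 196 = 229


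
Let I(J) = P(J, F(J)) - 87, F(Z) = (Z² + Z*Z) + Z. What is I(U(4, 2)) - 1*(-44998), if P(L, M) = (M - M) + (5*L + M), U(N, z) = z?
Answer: 44931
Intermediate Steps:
F(Z) = Z + 2*Z² (F(Z) = (Z² + Z²) + Z = 2*Z² + Z = Z + 2*Z²)
P(L, M) = M + 5*L (P(L, M) = 0 + (M + 5*L) = M + 5*L)
I(J) = -87 + 5*J + J*(1 + 2*J) (I(J) = (J*(1 + 2*J) + 5*J) - 87 = (5*J + J*(1 + 2*J)) - 87 = -87 + 5*J + J*(1 + 2*J))
I(U(4, 2)) - 1*(-44998) = (-87 + 2*2² + 6*2) - 1*(-44998) = (-87 + 2*4 + 12) + 44998 = (-87 + 8 + 12) + 44998 = -67 + 44998 = 44931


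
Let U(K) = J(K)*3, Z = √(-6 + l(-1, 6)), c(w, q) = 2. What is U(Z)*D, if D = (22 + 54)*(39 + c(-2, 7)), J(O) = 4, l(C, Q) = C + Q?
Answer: 37392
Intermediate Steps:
Z = I (Z = √(-6 + (-1 + 6)) = √(-6 + 5) = √(-1) = I ≈ 1.0*I)
U(K) = 12 (U(K) = 4*3 = 12)
D = 3116 (D = (22 + 54)*(39 + 2) = 76*41 = 3116)
U(Z)*D = 12*3116 = 37392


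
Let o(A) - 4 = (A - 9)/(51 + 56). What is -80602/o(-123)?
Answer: -4312207/148 ≈ -29137.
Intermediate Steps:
o(A) = 419/107 + A/107 (o(A) = 4 + (A - 9)/(51 + 56) = 4 + (-9 + A)/107 = 4 + (-9 + A)*(1/107) = 4 + (-9/107 + A/107) = 419/107 + A/107)
-80602/o(-123) = -80602/(419/107 + (1/107)*(-123)) = -80602/(419/107 - 123/107) = -80602/296/107 = -80602*107/296 = -4312207/148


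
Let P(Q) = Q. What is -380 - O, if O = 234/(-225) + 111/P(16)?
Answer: -154359/400 ≈ -385.90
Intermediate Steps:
O = 2359/400 (O = 234/(-225) + 111/16 = 234*(-1/225) + 111*(1/16) = -26/25 + 111/16 = 2359/400 ≈ 5.8975)
-380 - O = -380 - 1*2359/400 = -380 - 2359/400 = -154359/400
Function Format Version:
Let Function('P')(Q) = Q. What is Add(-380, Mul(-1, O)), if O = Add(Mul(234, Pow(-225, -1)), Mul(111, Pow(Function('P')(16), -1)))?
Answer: Rational(-154359, 400) ≈ -385.90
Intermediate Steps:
O = Rational(2359, 400) (O = Add(Mul(234, Pow(-225, -1)), Mul(111, Pow(16, -1))) = Add(Mul(234, Rational(-1, 225)), Mul(111, Rational(1, 16))) = Add(Rational(-26, 25), Rational(111, 16)) = Rational(2359, 400) ≈ 5.8975)
Add(-380, Mul(-1, O)) = Add(-380, Mul(-1, Rational(2359, 400))) = Add(-380, Rational(-2359, 400)) = Rational(-154359, 400)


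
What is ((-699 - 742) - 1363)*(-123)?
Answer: 344892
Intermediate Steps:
((-699 - 742) - 1363)*(-123) = (-1441 - 1363)*(-123) = -2804*(-123) = 344892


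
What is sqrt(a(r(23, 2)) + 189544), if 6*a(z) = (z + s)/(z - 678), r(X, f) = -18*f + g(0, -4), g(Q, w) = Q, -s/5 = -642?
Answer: sqrt(96628395318)/714 ≈ 435.37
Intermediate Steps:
s = 3210 (s = -5*(-642) = 3210)
r(X, f) = -18*f (r(X, f) = -18*f + 0 = -18*f)
a(z) = (3210 + z)/(6*(-678 + z)) (a(z) = ((z + 3210)/(z - 678))/6 = ((3210 + z)/(-678 + z))/6 = (3210 + z)/(6*(-678 + z)))
sqrt(a(r(23, 2)) + 189544) = sqrt((3210 - 18*2)/(6*(-678 - 18*2)) + 189544) = sqrt((3210 - 36)/(6*(-678 - 36)) + 189544) = sqrt((1/6)*3174/(-714) + 189544) = sqrt((1/6)*(-1/714)*3174 + 189544) = sqrt(-529/714 + 189544) = sqrt(135333887/714) = sqrt(96628395318)/714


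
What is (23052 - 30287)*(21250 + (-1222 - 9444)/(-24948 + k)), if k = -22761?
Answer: -7335037737260/47709 ≈ -1.5375e+8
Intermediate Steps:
(23052 - 30287)*(21250 + (-1222 - 9444)/(-24948 + k)) = (23052 - 30287)*(21250 + (-1222 - 9444)/(-24948 - 22761)) = -7235*(21250 - 10666/(-47709)) = -7235*(21250 - 10666*(-1/47709)) = -7235*(21250 + 10666/47709) = -7235*1013826916/47709 = -7335037737260/47709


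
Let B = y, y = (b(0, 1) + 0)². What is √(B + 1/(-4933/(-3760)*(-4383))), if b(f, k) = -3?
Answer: 37*√341470611569/7207113 ≈ 3.0000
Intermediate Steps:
y = 9 (y = (-3 + 0)² = (-3)² = 9)
B = 9
√(B + 1/(-4933/(-3760)*(-4383))) = √(9 + 1/(-4933/(-3760)*(-4383))) = √(9 - 1/4383/(-4933*(-1/3760))) = √(9 - 1/4383/(4933/3760)) = √(9 + (3760/4933)*(-1/4383)) = √(9 - 3760/21621339) = √(194588291/21621339) = 37*√341470611569/7207113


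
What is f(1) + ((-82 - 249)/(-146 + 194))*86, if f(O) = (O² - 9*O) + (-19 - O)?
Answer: -14905/24 ≈ -621.04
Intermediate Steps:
f(O) = -19 + O² - 10*O
f(1) + ((-82 - 249)/(-146 + 194))*86 = (-19 + 1² - 10*1) + ((-82 - 249)/(-146 + 194))*86 = (-19 + 1 - 10) - 331/48*86 = -28 - 331*1/48*86 = -28 - 331/48*86 = -28 - 14233/24 = -14905/24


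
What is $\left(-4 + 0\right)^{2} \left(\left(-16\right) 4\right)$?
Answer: $-1024$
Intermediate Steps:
$\left(-4 + 0\right)^{2} \left(\left(-16\right) 4\right) = \left(-4\right)^{2} \left(-64\right) = 16 \left(-64\right) = -1024$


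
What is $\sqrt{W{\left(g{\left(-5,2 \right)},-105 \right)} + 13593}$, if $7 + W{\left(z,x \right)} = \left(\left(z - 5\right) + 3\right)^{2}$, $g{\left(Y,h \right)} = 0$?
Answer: $3 \sqrt{1510} \approx 116.58$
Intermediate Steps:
$W{\left(z,x \right)} = -7 + \left(-2 + z\right)^{2}$ ($W{\left(z,x \right)} = -7 + \left(\left(z - 5\right) + 3\right)^{2} = -7 + \left(\left(-5 + z\right) + 3\right)^{2} = -7 + \left(-2 + z\right)^{2}$)
$\sqrt{W{\left(g{\left(-5,2 \right)},-105 \right)} + 13593} = \sqrt{\left(-7 + \left(-2 + 0\right)^{2}\right) + 13593} = \sqrt{\left(-7 + \left(-2\right)^{2}\right) + 13593} = \sqrt{\left(-7 + 4\right) + 13593} = \sqrt{-3 + 13593} = \sqrt{13590} = 3 \sqrt{1510}$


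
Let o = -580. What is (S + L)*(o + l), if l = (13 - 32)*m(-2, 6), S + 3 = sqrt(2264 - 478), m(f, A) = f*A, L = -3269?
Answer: 1151744 - 352*sqrt(1786) ≈ 1.1369e+6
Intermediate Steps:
m(f, A) = A*f
S = -3 + sqrt(1786) (S = -3 + sqrt(2264 - 478) = -3 + sqrt(1786) ≈ 39.261)
l = 228 (l = (13 - 32)*(6*(-2)) = -19*(-12) = 228)
(S + L)*(o + l) = ((-3 + sqrt(1786)) - 3269)*(-580 + 228) = (-3272 + sqrt(1786))*(-352) = 1151744 - 352*sqrt(1786)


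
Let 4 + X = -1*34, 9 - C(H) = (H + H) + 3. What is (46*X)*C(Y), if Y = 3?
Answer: 0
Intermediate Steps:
C(H) = 6 - 2*H (C(H) = 9 - ((H + H) + 3) = 9 - (2*H + 3) = 9 - (3 + 2*H) = 9 + (-3 - 2*H) = 6 - 2*H)
X = -38 (X = -4 - 1*34 = -4 - 34 = -38)
(46*X)*C(Y) = (46*(-38))*(6 - 2*3) = -1748*(6 - 6) = -1748*0 = 0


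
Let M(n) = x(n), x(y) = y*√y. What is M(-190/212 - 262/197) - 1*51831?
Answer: -51831 - 46487*I*√970741534/436057924 ≈ -51831.0 - 3.3215*I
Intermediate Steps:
x(y) = y^(3/2)
M(n) = n^(3/2)
M(-190/212 - 262/197) - 1*51831 = (-190/212 - 262/197)^(3/2) - 1*51831 = (-190*1/212 - 262*1/197)^(3/2) - 51831 = (-95/106 - 262/197)^(3/2) - 51831 = (-46487/20882)^(3/2) - 51831 = -46487*I*√970741534/436057924 - 51831 = -51831 - 46487*I*√970741534/436057924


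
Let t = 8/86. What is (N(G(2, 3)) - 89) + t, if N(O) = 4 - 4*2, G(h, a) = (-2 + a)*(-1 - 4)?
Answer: -3995/43 ≈ -92.907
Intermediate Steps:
t = 4/43 (t = 8*(1/86) = 4/43 ≈ 0.093023)
G(h, a) = 10 - 5*a (G(h, a) = (-2 + a)*(-5) = 10 - 5*a)
N(O) = -4 (N(O) = 4 - 8 = -4)
(N(G(2, 3)) - 89) + t = (-4 - 89) + 4/43 = -93 + 4/43 = -3995/43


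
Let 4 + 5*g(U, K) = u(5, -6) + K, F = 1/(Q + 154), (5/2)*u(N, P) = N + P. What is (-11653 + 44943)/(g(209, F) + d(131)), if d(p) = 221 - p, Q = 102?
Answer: 213056000/570373 ≈ 373.54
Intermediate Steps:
u(N, P) = 2*N/5 + 2*P/5 (u(N, P) = 2*(N + P)/5 = 2*N/5 + 2*P/5)
F = 1/256 (F = 1/(102 + 154) = 1/256 ≈ 0.0039063)
g(U, K) = -22/25 + K/5 (g(U, K) = -4/5 + (((2/5)*5 + (2/5)*(-6)) + K)/5 = -4/5 + ((2 - 12/5) + K)/5 = -4/5 + (-2/5 + K)/5 = -4/5 + (-2/25 + K/5) = -22/25 + K/5)
(-11653 + 44943)/(g(209, F) + d(131)) = (-11653 + 44943)/((-22/25 + (1/5)*(1/256)) + (221 - 1*131)) = 33290/((-22/25 + 1/1280) + (221 - 131)) = 33290/(-5627/6400 + 90) = 33290/(570373/6400) = 33290*(6400/570373) = 213056000/570373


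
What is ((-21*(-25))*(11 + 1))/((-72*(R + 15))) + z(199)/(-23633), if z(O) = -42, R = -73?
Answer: 4140647/2741428 ≈ 1.5104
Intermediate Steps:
((-21*(-25))*(11 + 1))/((-72*(R + 15))) + z(199)/(-23633) = ((-21*(-25))*(11 + 1))/((-72*(-73 + 15))) - 42/(-23633) = (525*12)/((-72*(-58))) - 42*(-1/23633) = 6300/4176 + 42/23633 = 6300*(1/4176) + 42/23633 = 175/116 + 42/23633 = 4140647/2741428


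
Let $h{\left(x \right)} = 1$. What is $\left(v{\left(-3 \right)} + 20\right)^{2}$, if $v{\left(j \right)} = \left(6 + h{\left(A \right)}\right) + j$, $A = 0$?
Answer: $576$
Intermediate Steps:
$v{\left(j \right)} = 7 + j$ ($v{\left(j \right)} = \left(6 + 1\right) + j = 7 + j$)
$\left(v{\left(-3 \right)} + 20\right)^{2} = \left(\left(7 - 3\right) + 20\right)^{2} = \left(4 + 20\right)^{2} = 24^{2} = 576$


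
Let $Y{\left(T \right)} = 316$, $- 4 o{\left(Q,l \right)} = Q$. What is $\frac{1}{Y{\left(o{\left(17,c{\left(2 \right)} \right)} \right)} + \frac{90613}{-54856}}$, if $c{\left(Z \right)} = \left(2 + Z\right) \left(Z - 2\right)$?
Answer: $\frac{54856}{17243883} \approx 0.0031812$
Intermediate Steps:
$c{\left(Z \right)} = \left(-2 + Z\right) \left(2 + Z\right)$ ($c{\left(Z \right)} = \left(2 + Z\right) \left(-2 + Z\right) = \left(-2 + Z\right) \left(2 + Z\right)$)
$o{\left(Q,l \right)} = - \frac{Q}{4}$
$\frac{1}{Y{\left(o{\left(17,c{\left(2 \right)} \right)} \right)} + \frac{90613}{-54856}} = \frac{1}{316 + \frac{90613}{-54856}} = \frac{1}{316 + 90613 \left(- \frac{1}{54856}\right)} = \frac{1}{316 - \frac{90613}{54856}} = \frac{1}{\frac{17243883}{54856}} = \frac{54856}{17243883}$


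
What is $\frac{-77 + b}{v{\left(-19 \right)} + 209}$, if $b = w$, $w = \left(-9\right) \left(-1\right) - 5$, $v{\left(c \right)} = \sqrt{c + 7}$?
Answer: $- \frac{15257}{43693} + \frac{146 i \sqrt{3}}{43693} \approx -0.34919 + 0.0057876 i$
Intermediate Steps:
$v{\left(c \right)} = \sqrt{7 + c}$
$w = 4$ ($w = 9 - 5 = 4$)
$b = 4$
$\frac{-77 + b}{v{\left(-19 \right)} + 209} = \frac{-77 + 4}{\sqrt{7 - 19} + 209} = - \frac{73}{\sqrt{-12} + 209} = - \frac{73}{2 i \sqrt{3} + 209} = - \frac{73}{209 + 2 i \sqrt{3}}$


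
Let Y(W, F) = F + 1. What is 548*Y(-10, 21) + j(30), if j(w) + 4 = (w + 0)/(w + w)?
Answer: 24105/2 ≈ 12053.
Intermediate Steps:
Y(W, F) = 1 + F
j(w) = -7/2 (j(w) = -4 + (w + 0)/(w + w) = -4 + w/((2*w)) = -4 + w*(1/(2*w)) = -4 + ½ = -7/2)
548*Y(-10, 21) + j(30) = 548*(1 + 21) - 7/2 = 548*22 - 7/2 = 12056 - 7/2 = 24105/2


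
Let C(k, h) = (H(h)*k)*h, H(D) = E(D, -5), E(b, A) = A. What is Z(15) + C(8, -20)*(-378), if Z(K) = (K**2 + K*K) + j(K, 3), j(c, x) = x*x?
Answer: -301941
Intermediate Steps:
H(D) = -5
j(c, x) = x**2
Z(K) = 9 + 2*K**2 (Z(K) = (K**2 + K*K) + 3**2 = (K**2 + K**2) + 9 = 2*K**2 + 9 = 9 + 2*K**2)
C(k, h) = -5*h*k (C(k, h) = (-5*k)*h = -5*h*k)
Z(15) + C(8, -20)*(-378) = (9 + 2*15**2) - 5*(-20)*8*(-378) = (9 + 2*225) + 800*(-378) = (9 + 450) - 302400 = 459 - 302400 = -301941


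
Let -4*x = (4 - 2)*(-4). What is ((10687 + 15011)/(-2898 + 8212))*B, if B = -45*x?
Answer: -1156410/2657 ≈ -435.23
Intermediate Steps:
x = 2 (x = -(4 - 2)*(-4)/4 = -(-4)/2 = -¼*(-8) = 2)
B = -90 (B = -45*2 = -90)
((10687 + 15011)/(-2898 + 8212))*B = ((10687 + 15011)/(-2898 + 8212))*(-90) = (25698/5314)*(-90) = (25698*(1/5314))*(-90) = (12849/2657)*(-90) = -1156410/2657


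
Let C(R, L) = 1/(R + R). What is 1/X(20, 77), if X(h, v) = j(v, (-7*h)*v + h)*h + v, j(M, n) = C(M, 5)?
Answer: 77/5939 ≈ 0.012965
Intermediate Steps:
C(R, L) = 1/(2*R)
j(M, n) = 1/(2*M)
X(h, v) = v + h/(2*v) (X(h, v) = (1/(2*v))*h + v = h/(2*v) + v = v + h/(2*v))
1/X(20, 77) = 1/(77 + (1/2)*20/77) = 1/(77 + (1/2)*20*(1/77)) = 1/(77 + 10/77) = 1/(5939/77) = 77/5939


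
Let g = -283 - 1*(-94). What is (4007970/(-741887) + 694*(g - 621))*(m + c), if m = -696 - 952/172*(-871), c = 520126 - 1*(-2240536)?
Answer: -49581143662176851400/31901141 ≈ -1.5542e+12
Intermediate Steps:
g = -189 (g = -283 + 94 = -189)
c = 2760662 (c = 520126 + 2240536 = 2760662)
m = 177370/43 (m = -696 - 952*1/172*(-871) = -696 - 238/43*(-871) = -696 + 207298/43 = 177370/43 ≈ 4124.9)
(4007970/(-741887) + 694*(g - 621))*(m + c) = (4007970/(-741887) + 694*(-189 - 621))*(177370/43 + 2760662) = (4007970*(-1/741887) + 694*(-810))*(118885836/43) = (-4007970/741887 - 562140)*(118885836/43) = -417048366150/741887*118885836/43 = -49581143662176851400/31901141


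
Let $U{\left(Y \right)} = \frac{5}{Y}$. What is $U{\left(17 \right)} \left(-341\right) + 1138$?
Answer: $\frac{17641}{17} \approx 1037.7$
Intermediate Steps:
$U{\left(17 \right)} \left(-341\right) + 1138 = \frac{5}{17} \left(-341\right) + 1138 = - \frac{1705}{17} + 1138 = \frac{17641}{17}$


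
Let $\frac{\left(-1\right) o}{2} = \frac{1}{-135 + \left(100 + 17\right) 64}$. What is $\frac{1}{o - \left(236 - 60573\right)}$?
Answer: $\frac{7353}{443657959} \approx 1.6574 \cdot 10^{-5}$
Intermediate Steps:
$o = - \frac{2}{7353}$ ($o = - \frac{2}{-135 + \left(100 + 17\right) 64} = - \frac{2}{-135 + 117 \cdot 64} = - \frac{2}{-135 + 7488} = - \frac{2}{7353} \approx -0.000272$)
$\frac{1}{o - \left(236 - 60573\right)} = \frac{1}{- \frac{2}{7353} - \left(236 - 60573\right)} = \frac{1}{- \frac{2}{7353} - -60337} = \frac{1}{- \frac{2}{7353} + 60337} = \frac{1}{\frac{443657959}{7353}} = \frac{7353}{443657959}$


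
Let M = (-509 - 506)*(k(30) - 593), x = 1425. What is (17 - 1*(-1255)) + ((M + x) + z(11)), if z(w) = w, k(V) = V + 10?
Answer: 564003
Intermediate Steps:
k(V) = 10 + V
M = 561295 (M = (-509 - 506)*((10 + 30) - 593) = -1015*(40 - 593) = -1015*(-553) = 561295)
(17 - 1*(-1255)) + ((M + x) + z(11)) = (17 - 1*(-1255)) + ((561295 + 1425) + 11) = (17 + 1255) + (562720 + 11) = 1272 + 562731 = 564003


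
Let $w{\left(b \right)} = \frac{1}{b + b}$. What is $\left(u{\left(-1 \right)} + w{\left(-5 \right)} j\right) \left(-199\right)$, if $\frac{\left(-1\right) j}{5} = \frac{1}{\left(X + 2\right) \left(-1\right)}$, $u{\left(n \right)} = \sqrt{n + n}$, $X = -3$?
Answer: $- \frac{199}{2} - 199 i \sqrt{2} \approx -99.5 - 281.43 i$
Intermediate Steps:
$u{\left(n \right)} = \sqrt{2} \sqrt{n}$ ($u{\left(n \right)} = \sqrt{2 n} = \sqrt{2} \sqrt{n}$)
$w{\left(b \right)} = \frac{1}{2 b}$
$j = -5$ ($j = - 5 \frac{1}{\left(-3 + 2\right) \left(-1\right)} = - 5 \frac{1}{-1} \left(-1\right) = - 5 \left(\left(-1\right) \left(-1\right)\right) = \left(-5\right) 1 = -5$)
$\left(u{\left(-1 \right)} + w{\left(-5 \right)} j\right) \left(-199\right) = \left(\sqrt{2} \sqrt{-1} + \frac{1}{2 \left(-5\right)} \left(-5\right)\right) \left(-199\right) = \left(\sqrt{2} i + \frac{1}{2} \left(- \frac{1}{5}\right) \left(-5\right)\right) \left(-199\right) = \left(i \sqrt{2} - - \frac{1}{2}\right) \left(-199\right) = \left(i \sqrt{2} + \frac{1}{2}\right) \left(-199\right) = \left(\frac{1}{2} + i \sqrt{2}\right) \left(-199\right) = - \frac{199}{2} - 199 i \sqrt{2}$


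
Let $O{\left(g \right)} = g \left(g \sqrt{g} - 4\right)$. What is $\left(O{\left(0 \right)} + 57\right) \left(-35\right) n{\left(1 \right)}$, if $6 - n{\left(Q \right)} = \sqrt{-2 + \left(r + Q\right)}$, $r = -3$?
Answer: $-11970 + 3990 i \approx -11970.0 + 3990.0 i$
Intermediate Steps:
$O{\left(g \right)} = g \left(-4 + g^{\frac{3}{2}}\right)$ ($O{\left(g \right)} = g \left(g^{\frac{3}{2}} - 4\right) = g \left(-4 + g^{\frac{3}{2}}\right)$)
$n{\left(Q \right)} = 6 - \sqrt{-5 + Q}$ ($n{\left(Q \right)} = 6 - \sqrt{-2 + \left(-3 + Q\right)} = 6 - \sqrt{-5 + Q}$)
$\left(O{\left(0 \right)} + 57\right) \left(-35\right) n{\left(1 \right)} = \left(\left(0^{\frac{5}{2}} - 0\right) + 57\right) \left(-35\right) \left(6 - \sqrt{-5 + 1}\right) = \left(\left(0 + 0\right) + 57\right) \left(-35\right) \left(6 - \sqrt{-4}\right) = \left(0 + 57\right) \left(-35\right) \left(6 - 2 i\right) = 57 \left(-35\right) \left(6 - 2 i\right) = - 1995 \left(6 - 2 i\right) = -11970 + 3990 i$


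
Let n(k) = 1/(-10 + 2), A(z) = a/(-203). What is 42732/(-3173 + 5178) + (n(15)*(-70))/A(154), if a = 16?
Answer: -11510677/128320 ≈ -89.703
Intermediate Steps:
A(z) = -16/203 (A(z) = 16/(-203) = 16*(-1/203) = -16/203)
n(k) = -⅛ (n(k) = 1/(-8) = -⅛)
42732/(-3173 + 5178) + (n(15)*(-70))/A(154) = 42732/(-3173 + 5178) + (-⅛*(-70))/(-16/203) = 42732/2005 + (35/4)*(-203/16) = 42732*(1/2005) - 7105/64 = 42732/2005 - 7105/64 = -11510677/128320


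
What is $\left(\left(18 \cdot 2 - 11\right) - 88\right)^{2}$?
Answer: $3969$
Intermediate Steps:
$\left(\left(18 \cdot 2 - 11\right) - 88\right)^{2} = \left(\left(36 - 11\right) - 88\right)^{2} = \left(25 - 88\right)^{2} = \left(-63\right)^{2} = 3969$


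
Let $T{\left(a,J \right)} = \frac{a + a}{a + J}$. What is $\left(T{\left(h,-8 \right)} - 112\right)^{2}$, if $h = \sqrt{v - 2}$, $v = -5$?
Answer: $\frac{28 \left(7040 \sqrt{7} + 25647 i\right)}{16 \sqrt{7} + 57 i} \approx 12500.0 + 133.32 i$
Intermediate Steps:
$h = i \sqrt{7}$ ($h = \sqrt{-5 - 2} = \sqrt{-7} = i \sqrt{7} \approx 2.6458 i$)
$T{\left(a,J \right)} = \frac{2 a}{J + a}$
$\left(T{\left(h,-8 \right)} - 112\right)^{2} = \left(\frac{2 i \sqrt{7}}{-8 + i \sqrt{7}} - 112\right)^{2} = \left(-112 + \frac{2 i \sqrt{7}}{-8 + i \sqrt{7}}\right)^{2}$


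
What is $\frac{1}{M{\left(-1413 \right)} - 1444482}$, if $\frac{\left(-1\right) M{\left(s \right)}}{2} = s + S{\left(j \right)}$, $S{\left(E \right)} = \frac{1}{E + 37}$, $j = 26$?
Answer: $- \frac{63}{90824330} \approx -6.9365 \cdot 10^{-7}$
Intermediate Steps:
$S{\left(E \right)} = \frac{1}{37 + E}$
$M{\left(s \right)} = - \frac{2}{63} - 2 s$ ($M{\left(s \right)} = - 2 \left(s + \frac{1}{37 + 26}\right) = - 2 \left(s + \frac{1}{63}\right) = - 2 \left(\frac{1}{63} + s\right) = - \frac{2}{63} - 2 s$)
$\frac{1}{M{\left(-1413 \right)} - 1444482} = \frac{1}{\left(- \frac{2}{63} - -2826\right) - 1444482} = \frac{1}{\left(- \frac{2}{63} + 2826\right) - 1444482} = \frac{1}{\frac{178036}{63} - 1444482} = \frac{1}{- \frac{90824330}{63}} = - \frac{63}{90824330}$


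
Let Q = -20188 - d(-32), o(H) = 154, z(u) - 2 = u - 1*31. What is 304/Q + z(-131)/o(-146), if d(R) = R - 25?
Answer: -1633888/1550087 ≈ -1.0541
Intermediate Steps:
z(u) = -29 + u (z(u) = 2 + (u - 1*31) = 2 + (u - 31) = 2 + (-31 + u) = -29 + u)
d(R) = -25 + R
Q = -20131 (Q = -20188 - (-25 - 32) = -20188 - 1*(-57) = -20188 + 57 = -20131)
304/Q + z(-131)/o(-146) = 304/(-20131) + (-29 - 131)/154 = 304*(-1/20131) - 160*1/154 = -304/20131 - 80/77 = -1633888/1550087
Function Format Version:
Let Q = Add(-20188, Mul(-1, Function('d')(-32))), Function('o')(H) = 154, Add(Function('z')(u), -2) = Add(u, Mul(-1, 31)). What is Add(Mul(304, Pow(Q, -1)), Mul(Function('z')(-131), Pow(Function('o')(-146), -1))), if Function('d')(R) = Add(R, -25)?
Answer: Rational(-1633888, 1550087) ≈ -1.0541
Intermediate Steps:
Function('z')(u) = Add(-29, u) (Function('z')(u) = Add(2, Add(u, Mul(-1, 31))) = Add(2, Add(u, -31)) = Add(2, Add(-31, u)) = Add(-29, u))
Function('d')(R) = Add(-25, R)
Q = -20131 (Q = Add(-20188, Mul(-1, Add(-25, -32))) = Add(-20188, Mul(-1, -57)) = Add(-20188, 57) = -20131)
Add(Mul(304, Pow(Q, -1)), Mul(Function('z')(-131), Pow(Function('o')(-146), -1))) = Add(Mul(304, Pow(-20131, -1)), Mul(Add(-29, -131), Pow(154, -1))) = Add(Mul(304, Rational(-1, 20131)), Mul(-160, Rational(1, 154))) = Add(Rational(-304, 20131), Rational(-80, 77)) = Rational(-1633888, 1550087)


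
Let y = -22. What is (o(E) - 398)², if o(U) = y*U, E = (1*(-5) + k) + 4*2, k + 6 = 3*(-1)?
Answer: 70756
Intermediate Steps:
k = -9 (k = -6 + 3*(-1) = -6 - 3 = -9)
E = -6 (E = (1*(-5) - 9) + 4*2 = (-5 - 9) + 8 = -14 + 8 = -6)
o(U) = -22*U
(o(E) - 398)² = (-22*(-6) - 398)² = (132 - 398)² = (-266)² = 70756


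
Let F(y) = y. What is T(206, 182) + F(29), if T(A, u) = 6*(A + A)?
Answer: 2501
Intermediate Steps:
T(A, u) = 12*A (T(A, u) = 6*(2*A) = 12*A)
T(206, 182) + F(29) = 12*206 + 29 = 2472 + 29 = 2501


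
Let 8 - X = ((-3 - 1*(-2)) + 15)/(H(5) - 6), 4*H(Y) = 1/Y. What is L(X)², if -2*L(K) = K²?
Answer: 239878144/83521 ≈ 2872.1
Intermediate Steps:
H(Y) = 1/(4*Y)
X = 176/17 (X = 8 - ((-3 - 1*(-2)) + 15)/((¼)/5 - 6) = 8 - ((-3 + 2) + 15)/((¼)*(⅕) - 6) = 8 - (-1 + 15)/(1/20 - 6) = 8 - 14/(-119/20) = 8 - 14*(-20)/119 = 8 - 1*(-40/17) = 8 + 40/17 = 176/17 ≈ 10.353)
L(K) = -K²/2
L(X)² = (-(176/17)²/2)² = (-½*30976/289)² = (-15488/289)² = 239878144/83521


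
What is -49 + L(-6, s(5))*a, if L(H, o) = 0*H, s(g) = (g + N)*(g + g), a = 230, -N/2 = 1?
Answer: -49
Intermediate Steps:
N = -2 (N = -2*1 = -2)
s(g) = 2*g*(-2 + g) (s(g) = (g - 2)*(g + g) = (-2 + g)*(2*g) = 2*g*(-2 + g))
L(H, o) = 0
-49 + L(-6, s(5))*a = -49 + 0*230 = -49 + 0 = -49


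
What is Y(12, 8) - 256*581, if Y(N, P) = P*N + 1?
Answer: -148639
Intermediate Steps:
Y(N, P) = 1 + N*P (Y(N, P) = N*P + 1 = 1 + N*P)
Y(12, 8) - 256*581 = (1 + 12*8) - 256*581 = (1 + 96) - 148736 = 97 - 148736 = -148639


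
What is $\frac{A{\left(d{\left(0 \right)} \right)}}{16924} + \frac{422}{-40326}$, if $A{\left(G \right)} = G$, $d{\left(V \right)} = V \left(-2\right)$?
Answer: $- \frac{211}{20163} \approx -0.010465$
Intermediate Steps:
$d{\left(V \right)} = - 2 V$
$\frac{A{\left(d{\left(0 \right)} \right)}}{16924} + \frac{422}{-40326} = \frac{\left(-2\right) 0}{16924} + \frac{422}{-40326} = 0 \cdot \frac{1}{16924} + 422 \left(- \frac{1}{40326}\right) = 0 - \frac{211}{20163} = - \frac{211}{20163}$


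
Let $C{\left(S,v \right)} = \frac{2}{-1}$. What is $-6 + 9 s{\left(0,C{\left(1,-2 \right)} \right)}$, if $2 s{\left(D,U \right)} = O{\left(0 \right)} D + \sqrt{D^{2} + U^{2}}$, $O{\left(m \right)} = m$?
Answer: $3$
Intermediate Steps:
$C{\left(S,v \right)} = -2$ ($C{\left(S,v \right)} = 2 \left(-1\right) = -2$)
$s{\left(D,U \right)} = \frac{\sqrt{D^{2} + U^{2}}}{2}$ ($s{\left(D,U \right)} = \frac{0 D + \sqrt{D^{2} + U^{2}}}{2} = \frac{0 + \sqrt{D^{2} + U^{2}}}{2} = \frac{\sqrt{D^{2} + U^{2}}}{2}$)
$-6 + 9 s{\left(0,C{\left(1,-2 \right)} \right)} = -6 + 9 \frac{\sqrt{0^{2} + \left(-2\right)^{2}}}{2} = -6 + 9 \frac{\sqrt{0 + 4}}{2} = -6 + 9 \frac{\sqrt{4}}{2} = -6 + 9 \cdot \frac{1}{2} \cdot 2 = -6 + 9 \cdot 1 = -6 + 9 = 3$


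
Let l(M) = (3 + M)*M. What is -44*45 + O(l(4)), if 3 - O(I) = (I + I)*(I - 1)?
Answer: -3489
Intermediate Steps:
l(M) = M*(3 + M)
O(I) = 3 - 2*I*(-1 + I) (O(I) = 3 - (I + I)*(I - 1) = 3 - 2*I*(-1 + I))
-44*45 + O(l(4)) = -44*45 + (3 - 2*16*(3 + 4)**2 + 2*(4*(3 + 4))) = -1980 + (3 - 2*(4*7)**2 + 2*(4*7)) = -1980 + (3 - 2*28**2 + 2*28) = -1980 + (3 - 2*784 + 56) = -1980 + (3 - 1568 + 56) = -1980 - 1509 = -3489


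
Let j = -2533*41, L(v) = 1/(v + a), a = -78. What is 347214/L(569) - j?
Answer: 170585927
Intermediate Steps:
L(v) = 1/(-78 + v) (L(v) = 1/(v - 78) = 1/(-78 + v))
j = -103853
347214/L(569) - j = 347214/(1/(-78 + 569)) - 1*(-103853) = 347214/(1/491) + 103853 = 347214*491 + 103853 = 170482074 + 103853 = 170585927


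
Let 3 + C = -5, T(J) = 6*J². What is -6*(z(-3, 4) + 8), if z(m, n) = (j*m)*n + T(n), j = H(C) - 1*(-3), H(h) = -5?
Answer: -768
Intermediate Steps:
C = -8 (C = -3 - 5 = -8)
j = -2 (j = -5 - 1*(-3) = -5 + 3 = -2)
z(m, n) = 6*n² - 2*m*n (z(m, n) = (-2*m)*n + 6*n² = -2*m*n + 6*n² = 6*n² - 2*m*n)
-6*(z(-3, 4) + 8) = -6*(2*4*(-1*(-3) + 3*4) + 8) = -6*(2*4*(3 + 12) + 8) = -6*(2*4*15 + 8) = -6*(120 + 8) = -6*128 = -768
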